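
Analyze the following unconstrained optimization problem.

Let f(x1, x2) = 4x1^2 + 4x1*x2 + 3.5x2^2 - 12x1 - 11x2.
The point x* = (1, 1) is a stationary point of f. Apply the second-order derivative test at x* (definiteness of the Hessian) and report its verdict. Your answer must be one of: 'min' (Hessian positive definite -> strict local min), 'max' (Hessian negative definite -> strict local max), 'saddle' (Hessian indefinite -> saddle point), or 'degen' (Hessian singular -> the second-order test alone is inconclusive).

Compute the Hessian H = grad^2 f:
  H = [[8, 4], [4, 7]]
Verify stationarity: grad f(x*) = H x* + g = (0, 0).
Eigenvalues of H: 3.4689, 11.5311.
Both eigenvalues > 0, so H is positive definite -> x* is a strict local min.

min


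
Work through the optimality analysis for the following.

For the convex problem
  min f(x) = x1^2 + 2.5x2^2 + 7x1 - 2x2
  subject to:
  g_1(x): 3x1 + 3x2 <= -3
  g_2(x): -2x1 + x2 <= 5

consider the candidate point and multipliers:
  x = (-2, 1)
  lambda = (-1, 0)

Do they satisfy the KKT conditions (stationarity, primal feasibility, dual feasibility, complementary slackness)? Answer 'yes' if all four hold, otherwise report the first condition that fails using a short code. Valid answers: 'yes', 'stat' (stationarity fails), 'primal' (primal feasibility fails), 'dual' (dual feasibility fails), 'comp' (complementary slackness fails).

Gradient of f: grad f(x) = Q x + c = (3, 3)
Constraint values g_i(x) = a_i^T x - b_i:
  g_1((-2, 1)) = 0
  g_2((-2, 1)) = 0
Stationarity residual: grad f(x) + sum_i lambda_i a_i = (0, 0)
  -> stationarity OK
Primal feasibility (all g_i <= 0): OK
Dual feasibility (all lambda_i >= 0): FAILS
Complementary slackness (lambda_i * g_i(x) = 0 for all i): OK

Verdict: the first failing condition is dual_feasibility -> dual.

dual


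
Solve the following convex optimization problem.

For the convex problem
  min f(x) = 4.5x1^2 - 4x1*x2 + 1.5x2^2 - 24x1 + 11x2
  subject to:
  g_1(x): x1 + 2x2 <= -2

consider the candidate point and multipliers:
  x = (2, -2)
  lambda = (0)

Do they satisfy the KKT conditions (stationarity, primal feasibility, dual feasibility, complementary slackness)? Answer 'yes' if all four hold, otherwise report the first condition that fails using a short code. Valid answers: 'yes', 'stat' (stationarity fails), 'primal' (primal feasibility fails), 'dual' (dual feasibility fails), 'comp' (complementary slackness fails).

Gradient of f: grad f(x) = Q x + c = (2, -3)
Constraint values g_i(x) = a_i^T x - b_i:
  g_1((2, -2)) = 0
Stationarity residual: grad f(x) + sum_i lambda_i a_i = (2, -3)
  -> stationarity FAILS
Primal feasibility (all g_i <= 0): OK
Dual feasibility (all lambda_i >= 0): OK
Complementary slackness (lambda_i * g_i(x) = 0 for all i): OK

Verdict: the first failing condition is stationarity -> stat.

stat


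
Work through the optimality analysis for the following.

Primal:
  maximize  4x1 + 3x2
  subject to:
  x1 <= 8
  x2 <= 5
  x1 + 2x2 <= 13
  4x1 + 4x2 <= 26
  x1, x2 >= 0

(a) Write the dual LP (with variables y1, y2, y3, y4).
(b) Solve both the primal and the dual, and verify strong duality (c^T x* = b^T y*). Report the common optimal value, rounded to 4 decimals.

The standard primal-dual pair for 'max c^T x s.t. A x <= b, x >= 0' is:
  Dual:  min b^T y  s.t.  A^T y >= c,  y >= 0.

So the dual LP is:
  minimize  8y1 + 5y2 + 13y3 + 26y4
  subject to:
    y1 + y3 + 4y4 >= 4
    y2 + 2y3 + 4y4 >= 3
    y1, y2, y3, y4 >= 0

Solving the primal: x* = (6.5, 0).
  primal value c^T x* = 26.
Solving the dual: y* = (0, 0, 0, 1).
  dual value b^T y* = 26.
Strong duality: c^T x* = b^T y*. Confirmed.

26


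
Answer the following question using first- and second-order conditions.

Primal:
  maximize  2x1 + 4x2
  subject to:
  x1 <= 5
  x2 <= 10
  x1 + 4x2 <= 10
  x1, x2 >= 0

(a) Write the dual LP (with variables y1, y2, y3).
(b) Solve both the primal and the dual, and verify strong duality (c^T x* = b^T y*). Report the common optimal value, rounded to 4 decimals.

The standard primal-dual pair for 'max c^T x s.t. A x <= b, x >= 0' is:
  Dual:  min b^T y  s.t.  A^T y >= c,  y >= 0.

So the dual LP is:
  minimize  5y1 + 10y2 + 10y3
  subject to:
    y1 + y3 >= 2
    y2 + 4y3 >= 4
    y1, y2, y3 >= 0

Solving the primal: x* = (5, 1.25).
  primal value c^T x* = 15.
Solving the dual: y* = (1, 0, 1).
  dual value b^T y* = 15.
Strong duality: c^T x* = b^T y*. Confirmed.

15


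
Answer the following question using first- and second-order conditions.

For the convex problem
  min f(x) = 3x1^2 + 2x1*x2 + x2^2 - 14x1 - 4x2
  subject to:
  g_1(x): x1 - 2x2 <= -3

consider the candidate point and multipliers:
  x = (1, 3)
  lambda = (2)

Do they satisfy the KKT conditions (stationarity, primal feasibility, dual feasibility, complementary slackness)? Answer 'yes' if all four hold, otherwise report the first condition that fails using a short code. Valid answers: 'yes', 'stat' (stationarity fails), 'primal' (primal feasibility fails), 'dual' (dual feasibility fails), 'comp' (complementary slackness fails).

Gradient of f: grad f(x) = Q x + c = (-2, 4)
Constraint values g_i(x) = a_i^T x - b_i:
  g_1((1, 3)) = -2
Stationarity residual: grad f(x) + sum_i lambda_i a_i = (0, 0)
  -> stationarity OK
Primal feasibility (all g_i <= 0): OK
Dual feasibility (all lambda_i >= 0): OK
Complementary slackness (lambda_i * g_i(x) = 0 for all i): FAILS

Verdict: the first failing condition is complementary_slackness -> comp.

comp


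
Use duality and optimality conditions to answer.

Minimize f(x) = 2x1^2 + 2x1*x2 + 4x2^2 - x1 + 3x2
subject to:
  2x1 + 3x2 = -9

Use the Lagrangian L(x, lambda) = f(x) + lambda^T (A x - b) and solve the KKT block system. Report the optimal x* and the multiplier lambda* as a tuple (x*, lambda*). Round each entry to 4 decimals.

Form the Lagrangian:
  L(x, lambda) = (1/2) x^T Q x + c^T x + lambda^T (A x - b)
Stationarity (grad_x L = 0): Q x + c + A^T lambda = 0.
Primal feasibility: A x = b.

This gives the KKT block system:
  [ Q   A^T ] [ x     ]   [-c ]
  [ A    0  ] [ lambda ] = [ b ]

Solving the linear system:
  x*      = (-1.4318, -2.0455)
  lambda* = (5.4091)
  f(x*)   = 21.9886

x* = (-1.4318, -2.0455), lambda* = (5.4091)


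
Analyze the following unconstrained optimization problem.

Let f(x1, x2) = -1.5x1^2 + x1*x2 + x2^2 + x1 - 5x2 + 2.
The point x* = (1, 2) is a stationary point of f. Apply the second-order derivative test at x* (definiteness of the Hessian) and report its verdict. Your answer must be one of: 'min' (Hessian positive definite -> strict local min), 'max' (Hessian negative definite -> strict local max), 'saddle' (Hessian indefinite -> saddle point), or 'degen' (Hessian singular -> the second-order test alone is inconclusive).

Compute the Hessian H = grad^2 f:
  H = [[-3, 1], [1, 2]]
Verify stationarity: grad f(x*) = H x* + g = (0, 0).
Eigenvalues of H: -3.1926, 2.1926.
Eigenvalues have mixed signs, so H is indefinite -> x* is a saddle point.

saddle


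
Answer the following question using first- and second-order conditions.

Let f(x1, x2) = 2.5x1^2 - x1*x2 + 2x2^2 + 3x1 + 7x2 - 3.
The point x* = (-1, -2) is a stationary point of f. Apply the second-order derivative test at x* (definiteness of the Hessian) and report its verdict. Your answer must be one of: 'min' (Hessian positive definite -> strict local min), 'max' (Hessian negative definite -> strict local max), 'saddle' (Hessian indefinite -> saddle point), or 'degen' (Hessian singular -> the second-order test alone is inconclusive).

Compute the Hessian H = grad^2 f:
  H = [[5, -1], [-1, 4]]
Verify stationarity: grad f(x*) = H x* + g = (0, 0).
Eigenvalues of H: 3.382, 5.618.
Both eigenvalues > 0, so H is positive definite -> x* is a strict local min.

min


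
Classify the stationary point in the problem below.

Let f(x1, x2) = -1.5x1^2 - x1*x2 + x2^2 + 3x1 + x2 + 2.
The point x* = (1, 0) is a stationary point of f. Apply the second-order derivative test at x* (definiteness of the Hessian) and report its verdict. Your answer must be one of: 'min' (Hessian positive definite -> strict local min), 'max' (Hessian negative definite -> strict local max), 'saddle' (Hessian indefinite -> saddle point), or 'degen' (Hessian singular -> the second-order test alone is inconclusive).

Compute the Hessian H = grad^2 f:
  H = [[-3, -1], [-1, 2]]
Verify stationarity: grad f(x*) = H x* + g = (0, 0).
Eigenvalues of H: -3.1926, 2.1926.
Eigenvalues have mixed signs, so H is indefinite -> x* is a saddle point.

saddle


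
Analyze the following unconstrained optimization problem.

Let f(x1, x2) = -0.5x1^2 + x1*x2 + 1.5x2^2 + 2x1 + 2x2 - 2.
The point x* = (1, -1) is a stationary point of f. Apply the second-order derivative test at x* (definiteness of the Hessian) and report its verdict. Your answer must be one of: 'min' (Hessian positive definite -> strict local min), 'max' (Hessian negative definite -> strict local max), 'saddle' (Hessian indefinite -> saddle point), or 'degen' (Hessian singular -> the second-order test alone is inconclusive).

Compute the Hessian H = grad^2 f:
  H = [[-1, 1], [1, 3]]
Verify stationarity: grad f(x*) = H x* + g = (0, 0).
Eigenvalues of H: -1.2361, 3.2361.
Eigenvalues have mixed signs, so H is indefinite -> x* is a saddle point.

saddle


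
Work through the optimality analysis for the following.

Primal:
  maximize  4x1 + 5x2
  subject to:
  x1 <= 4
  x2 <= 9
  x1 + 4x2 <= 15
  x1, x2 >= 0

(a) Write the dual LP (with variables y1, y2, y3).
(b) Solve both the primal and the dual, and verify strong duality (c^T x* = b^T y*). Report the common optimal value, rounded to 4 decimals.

The standard primal-dual pair for 'max c^T x s.t. A x <= b, x >= 0' is:
  Dual:  min b^T y  s.t.  A^T y >= c,  y >= 0.

So the dual LP is:
  minimize  4y1 + 9y2 + 15y3
  subject to:
    y1 + y3 >= 4
    y2 + 4y3 >= 5
    y1, y2, y3 >= 0

Solving the primal: x* = (4, 2.75).
  primal value c^T x* = 29.75.
Solving the dual: y* = (2.75, 0, 1.25).
  dual value b^T y* = 29.75.
Strong duality: c^T x* = b^T y*. Confirmed.

29.75


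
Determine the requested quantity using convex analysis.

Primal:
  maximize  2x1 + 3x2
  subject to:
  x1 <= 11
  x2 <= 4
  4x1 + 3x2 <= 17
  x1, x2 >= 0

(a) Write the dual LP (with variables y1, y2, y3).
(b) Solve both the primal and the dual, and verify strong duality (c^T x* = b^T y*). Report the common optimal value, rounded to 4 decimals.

The standard primal-dual pair for 'max c^T x s.t. A x <= b, x >= 0' is:
  Dual:  min b^T y  s.t.  A^T y >= c,  y >= 0.

So the dual LP is:
  minimize  11y1 + 4y2 + 17y3
  subject to:
    y1 + 4y3 >= 2
    y2 + 3y3 >= 3
    y1, y2, y3 >= 0

Solving the primal: x* = (1.25, 4).
  primal value c^T x* = 14.5.
Solving the dual: y* = (0, 1.5, 0.5).
  dual value b^T y* = 14.5.
Strong duality: c^T x* = b^T y*. Confirmed.

14.5


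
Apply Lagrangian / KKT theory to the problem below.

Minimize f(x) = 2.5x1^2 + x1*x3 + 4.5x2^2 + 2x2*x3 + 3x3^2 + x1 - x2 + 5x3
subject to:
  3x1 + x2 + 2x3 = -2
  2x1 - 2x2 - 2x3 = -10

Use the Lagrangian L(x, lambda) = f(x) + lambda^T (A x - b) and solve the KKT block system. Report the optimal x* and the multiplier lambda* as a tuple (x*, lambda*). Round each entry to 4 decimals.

Form the Lagrangian:
  L(x, lambda) = (1/2) x^T Q x + c^T x + lambda^T (A x - b)
Stationarity (grad_x L = 0): Q x + c + A^T lambda = 0.
Primal feasibility: A x = b.

This gives the KKT block system:
  [ Q   A^T ] [ x     ]   [-c ]
  [ A    0  ] [ lambda ] = [ b ]

Solving the linear system:
  x*      = (-2.1471, 1.2647, 1.5882)
  lambda* = (-1.3529, 6.1029)
  f(x*)   = 31.4265

x* = (-2.1471, 1.2647, 1.5882), lambda* = (-1.3529, 6.1029)


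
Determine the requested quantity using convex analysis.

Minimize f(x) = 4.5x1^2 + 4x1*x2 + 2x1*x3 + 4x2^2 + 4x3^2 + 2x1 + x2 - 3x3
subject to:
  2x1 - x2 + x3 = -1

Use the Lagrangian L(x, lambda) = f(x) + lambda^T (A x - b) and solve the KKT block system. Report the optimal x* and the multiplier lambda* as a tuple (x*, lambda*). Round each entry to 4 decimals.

Form the Lagrangian:
  L(x, lambda) = (1/2) x^T Q x + c^T x + lambda^T (A x - b)
Stationarity (grad_x L = 0): Q x + c + A^T lambda = 0.
Primal feasibility: A x = b.

This gives the KKT block system:
  [ Q   A^T ] [ x     ]   [-c ]
  [ A    0  ] [ lambda ] = [ b ]

Solving the linear system:
  x*      = (-0.5888, 0.257, 0.4346)
  lambda* = (0.7009)
  f(x*)   = -0.7617

x* = (-0.5888, 0.257, 0.4346), lambda* = (0.7009)


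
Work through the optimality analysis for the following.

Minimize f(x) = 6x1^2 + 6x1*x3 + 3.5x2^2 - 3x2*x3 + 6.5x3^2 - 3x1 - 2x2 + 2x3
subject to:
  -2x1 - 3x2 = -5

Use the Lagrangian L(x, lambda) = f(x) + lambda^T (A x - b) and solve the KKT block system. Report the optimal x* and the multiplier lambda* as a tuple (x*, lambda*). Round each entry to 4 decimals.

Form the Lagrangian:
  L(x, lambda) = (1/2) x^T Q x + c^T x + lambda^T (A x - b)
Stationarity (grad_x L = 0): Q x + c + A^T lambda = 0.
Primal feasibility: A x = b.

This gives the KKT block system:
  [ Q   A^T ] [ x     ]   [-c ]
  [ A    0  ] [ lambda ] = [ b ]

Solving the linear system:
  x*      = (0.7458, 1.1695, -0.2282)
  lambda* = (2.2903)
  f(x*)   = 3.2093

x* = (0.7458, 1.1695, -0.2282), lambda* = (2.2903)


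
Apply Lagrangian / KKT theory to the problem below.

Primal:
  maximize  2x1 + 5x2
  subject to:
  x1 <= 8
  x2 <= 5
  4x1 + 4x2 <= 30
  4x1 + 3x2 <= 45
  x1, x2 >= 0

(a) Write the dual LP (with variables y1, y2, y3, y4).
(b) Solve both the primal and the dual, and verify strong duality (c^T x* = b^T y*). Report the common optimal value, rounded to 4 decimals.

The standard primal-dual pair for 'max c^T x s.t. A x <= b, x >= 0' is:
  Dual:  min b^T y  s.t.  A^T y >= c,  y >= 0.

So the dual LP is:
  minimize  8y1 + 5y2 + 30y3 + 45y4
  subject to:
    y1 + 4y3 + 4y4 >= 2
    y2 + 4y3 + 3y4 >= 5
    y1, y2, y3, y4 >= 0

Solving the primal: x* = (2.5, 5).
  primal value c^T x* = 30.
Solving the dual: y* = (0, 3, 0.5, 0).
  dual value b^T y* = 30.
Strong duality: c^T x* = b^T y*. Confirmed.

30


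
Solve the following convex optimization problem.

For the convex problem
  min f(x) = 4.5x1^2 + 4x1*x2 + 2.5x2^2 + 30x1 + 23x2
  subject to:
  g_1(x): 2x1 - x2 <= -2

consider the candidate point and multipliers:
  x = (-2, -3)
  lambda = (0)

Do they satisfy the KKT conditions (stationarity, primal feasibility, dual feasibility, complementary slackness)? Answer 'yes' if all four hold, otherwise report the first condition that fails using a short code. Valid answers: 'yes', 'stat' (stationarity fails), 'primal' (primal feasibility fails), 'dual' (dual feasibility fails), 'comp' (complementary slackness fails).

Gradient of f: grad f(x) = Q x + c = (0, 0)
Constraint values g_i(x) = a_i^T x - b_i:
  g_1((-2, -3)) = 1
Stationarity residual: grad f(x) + sum_i lambda_i a_i = (0, 0)
  -> stationarity OK
Primal feasibility (all g_i <= 0): FAILS
Dual feasibility (all lambda_i >= 0): OK
Complementary slackness (lambda_i * g_i(x) = 0 for all i): OK

Verdict: the first failing condition is primal_feasibility -> primal.

primal


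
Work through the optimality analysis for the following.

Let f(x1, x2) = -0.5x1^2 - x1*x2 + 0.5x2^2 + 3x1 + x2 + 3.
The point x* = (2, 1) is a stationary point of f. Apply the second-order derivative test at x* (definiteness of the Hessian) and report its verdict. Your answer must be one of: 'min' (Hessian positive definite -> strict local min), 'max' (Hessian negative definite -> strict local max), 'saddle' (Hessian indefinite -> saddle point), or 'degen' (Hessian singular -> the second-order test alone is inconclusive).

Compute the Hessian H = grad^2 f:
  H = [[-1, -1], [-1, 1]]
Verify stationarity: grad f(x*) = H x* + g = (0, 0).
Eigenvalues of H: -1.4142, 1.4142.
Eigenvalues have mixed signs, so H is indefinite -> x* is a saddle point.

saddle


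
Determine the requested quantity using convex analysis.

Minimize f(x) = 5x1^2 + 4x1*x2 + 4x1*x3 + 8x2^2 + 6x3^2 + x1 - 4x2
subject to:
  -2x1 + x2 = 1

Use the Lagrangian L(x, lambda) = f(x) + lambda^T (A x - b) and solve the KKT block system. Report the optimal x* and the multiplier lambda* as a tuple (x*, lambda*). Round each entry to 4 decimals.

Form the Lagrangian:
  L(x, lambda) = (1/2) x^T Q x + c^T x + lambda^T (A x - b)
Stationarity (grad_x L = 0): Q x + c + A^T lambda = 0.
Primal feasibility: A x = b.

This gives the KKT block system:
  [ Q   A^T ] [ x     ]   [-c ]
  [ A    0  ] [ lambda ] = [ b ]

Solving the linear system:
  x*      = (-0.3271, 0.3459, 0.109)
  lambda* = (-0.2256)
  f(x*)   = -0.7425

x* = (-0.3271, 0.3459, 0.109), lambda* = (-0.2256)


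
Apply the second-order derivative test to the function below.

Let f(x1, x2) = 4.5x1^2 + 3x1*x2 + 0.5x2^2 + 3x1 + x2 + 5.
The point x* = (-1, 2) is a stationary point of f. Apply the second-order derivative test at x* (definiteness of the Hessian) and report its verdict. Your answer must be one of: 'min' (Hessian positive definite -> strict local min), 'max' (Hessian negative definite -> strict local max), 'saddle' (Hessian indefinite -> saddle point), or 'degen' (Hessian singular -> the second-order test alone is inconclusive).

Compute the Hessian H = grad^2 f:
  H = [[9, 3], [3, 1]]
Verify stationarity: grad f(x*) = H x* + g = (0, 0).
Eigenvalues of H: 0, 10.
H has a zero eigenvalue (singular; positive semidefinite but not definite), so H is neither positive definite, negative definite, nor indefinite. The second-order test alone is inconclusive -> degen.
(Indeed, f is constant along the null direction of H through x*, so x* is not a strict local extremum.)

degen


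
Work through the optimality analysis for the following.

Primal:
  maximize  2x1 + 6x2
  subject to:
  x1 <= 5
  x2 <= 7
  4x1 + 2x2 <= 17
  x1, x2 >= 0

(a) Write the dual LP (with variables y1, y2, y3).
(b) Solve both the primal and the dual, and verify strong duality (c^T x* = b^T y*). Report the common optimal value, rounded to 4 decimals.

The standard primal-dual pair for 'max c^T x s.t. A x <= b, x >= 0' is:
  Dual:  min b^T y  s.t.  A^T y >= c,  y >= 0.

So the dual LP is:
  minimize  5y1 + 7y2 + 17y3
  subject to:
    y1 + 4y3 >= 2
    y2 + 2y3 >= 6
    y1, y2, y3 >= 0

Solving the primal: x* = (0.75, 7).
  primal value c^T x* = 43.5.
Solving the dual: y* = (0, 5, 0.5).
  dual value b^T y* = 43.5.
Strong duality: c^T x* = b^T y*. Confirmed.

43.5


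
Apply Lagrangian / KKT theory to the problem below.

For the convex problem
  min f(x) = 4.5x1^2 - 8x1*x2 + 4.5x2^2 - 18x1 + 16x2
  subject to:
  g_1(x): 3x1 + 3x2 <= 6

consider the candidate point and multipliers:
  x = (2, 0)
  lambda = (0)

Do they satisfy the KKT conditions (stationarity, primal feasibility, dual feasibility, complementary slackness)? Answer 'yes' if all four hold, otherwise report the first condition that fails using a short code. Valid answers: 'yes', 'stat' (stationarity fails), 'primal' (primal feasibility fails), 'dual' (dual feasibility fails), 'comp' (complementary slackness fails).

Gradient of f: grad f(x) = Q x + c = (0, 0)
Constraint values g_i(x) = a_i^T x - b_i:
  g_1((2, 0)) = 0
Stationarity residual: grad f(x) + sum_i lambda_i a_i = (0, 0)
  -> stationarity OK
Primal feasibility (all g_i <= 0): OK
Dual feasibility (all lambda_i >= 0): OK
Complementary slackness (lambda_i * g_i(x) = 0 for all i): OK

Verdict: yes, KKT holds.

yes


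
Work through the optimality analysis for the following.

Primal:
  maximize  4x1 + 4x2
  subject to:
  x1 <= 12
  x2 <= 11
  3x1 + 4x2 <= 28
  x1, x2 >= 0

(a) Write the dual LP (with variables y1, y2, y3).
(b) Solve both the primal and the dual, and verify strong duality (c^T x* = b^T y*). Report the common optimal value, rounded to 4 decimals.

The standard primal-dual pair for 'max c^T x s.t. A x <= b, x >= 0' is:
  Dual:  min b^T y  s.t.  A^T y >= c,  y >= 0.

So the dual LP is:
  minimize  12y1 + 11y2 + 28y3
  subject to:
    y1 + 3y3 >= 4
    y2 + 4y3 >= 4
    y1, y2, y3 >= 0

Solving the primal: x* = (9.3333, 0).
  primal value c^T x* = 37.3333.
Solving the dual: y* = (0, 0, 1.3333).
  dual value b^T y* = 37.3333.
Strong duality: c^T x* = b^T y*. Confirmed.

37.3333


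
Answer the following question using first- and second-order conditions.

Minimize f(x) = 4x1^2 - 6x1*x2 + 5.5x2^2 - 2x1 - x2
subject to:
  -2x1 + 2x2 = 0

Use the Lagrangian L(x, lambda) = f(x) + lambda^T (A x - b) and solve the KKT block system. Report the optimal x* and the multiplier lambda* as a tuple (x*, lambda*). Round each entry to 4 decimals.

Form the Lagrangian:
  L(x, lambda) = (1/2) x^T Q x + c^T x + lambda^T (A x - b)
Stationarity (grad_x L = 0): Q x + c + A^T lambda = 0.
Primal feasibility: A x = b.

This gives the KKT block system:
  [ Q   A^T ] [ x     ]   [-c ]
  [ A    0  ] [ lambda ] = [ b ]

Solving the linear system:
  x*      = (0.4286, 0.4286)
  lambda* = (-0.5714)
  f(x*)   = -0.6429

x* = (0.4286, 0.4286), lambda* = (-0.5714)


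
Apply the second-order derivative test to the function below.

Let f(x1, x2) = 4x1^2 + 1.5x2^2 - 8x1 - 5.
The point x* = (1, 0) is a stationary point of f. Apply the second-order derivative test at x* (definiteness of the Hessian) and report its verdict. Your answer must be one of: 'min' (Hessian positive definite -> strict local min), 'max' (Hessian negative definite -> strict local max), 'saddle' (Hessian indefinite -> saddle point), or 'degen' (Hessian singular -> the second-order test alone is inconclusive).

Compute the Hessian H = grad^2 f:
  H = [[8, 0], [0, 3]]
Verify stationarity: grad f(x*) = H x* + g = (0, 0).
Eigenvalues of H: 3, 8.
Both eigenvalues > 0, so H is positive definite -> x* is a strict local min.

min


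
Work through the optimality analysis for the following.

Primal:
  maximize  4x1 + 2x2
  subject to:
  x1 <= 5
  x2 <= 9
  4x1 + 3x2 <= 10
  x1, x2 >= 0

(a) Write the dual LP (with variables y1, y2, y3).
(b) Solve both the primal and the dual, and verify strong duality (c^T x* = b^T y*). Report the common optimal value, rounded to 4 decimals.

The standard primal-dual pair for 'max c^T x s.t. A x <= b, x >= 0' is:
  Dual:  min b^T y  s.t.  A^T y >= c,  y >= 0.

So the dual LP is:
  minimize  5y1 + 9y2 + 10y3
  subject to:
    y1 + 4y3 >= 4
    y2 + 3y3 >= 2
    y1, y2, y3 >= 0

Solving the primal: x* = (2.5, 0).
  primal value c^T x* = 10.
Solving the dual: y* = (0, 0, 1).
  dual value b^T y* = 10.
Strong duality: c^T x* = b^T y*. Confirmed.

10


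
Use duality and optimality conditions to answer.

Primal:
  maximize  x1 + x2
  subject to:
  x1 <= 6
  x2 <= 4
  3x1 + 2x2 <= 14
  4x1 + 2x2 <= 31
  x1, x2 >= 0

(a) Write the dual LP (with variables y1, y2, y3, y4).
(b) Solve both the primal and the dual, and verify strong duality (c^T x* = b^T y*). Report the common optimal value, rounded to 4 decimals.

The standard primal-dual pair for 'max c^T x s.t. A x <= b, x >= 0' is:
  Dual:  min b^T y  s.t.  A^T y >= c,  y >= 0.

So the dual LP is:
  minimize  6y1 + 4y2 + 14y3 + 31y4
  subject to:
    y1 + 3y3 + 4y4 >= 1
    y2 + 2y3 + 2y4 >= 1
    y1, y2, y3, y4 >= 0

Solving the primal: x* = (2, 4).
  primal value c^T x* = 6.
Solving the dual: y* = (0, 0.3333, 0.3333, 0).
  dual value b^T y* = 6.
Strong duality: c^T x* = b^T y*. Confirmed.

6


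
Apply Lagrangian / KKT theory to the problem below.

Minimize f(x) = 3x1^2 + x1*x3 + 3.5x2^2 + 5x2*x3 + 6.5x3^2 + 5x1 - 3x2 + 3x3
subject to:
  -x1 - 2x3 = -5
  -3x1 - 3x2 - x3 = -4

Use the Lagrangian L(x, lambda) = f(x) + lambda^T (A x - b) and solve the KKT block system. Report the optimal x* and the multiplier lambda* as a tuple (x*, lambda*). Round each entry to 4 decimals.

Form the Lagrangian:
  L(x, lambda) = (1/2) x^T Q x + c^T x + lambda^T (A x - b)
Stationarity (grad_x L = 0): Q x + c + A^T lambda = 0.
Primal feasibility: A x = b.

This gives the KKT block system:
  [ Q   A^T ] [ x     ]   [-c ]
  [ A    0  ] [ lambda ] = [ b ]

Solving the linear system:
  x*      = (1.2926, -0.5772, 1.8537)
  lambda* = (12.381, 0.7428)
  f(x*)   = 39.3159

x* = (1.2926, -0.5772, 1.8537), lambda* = (12.381, 0.7428)


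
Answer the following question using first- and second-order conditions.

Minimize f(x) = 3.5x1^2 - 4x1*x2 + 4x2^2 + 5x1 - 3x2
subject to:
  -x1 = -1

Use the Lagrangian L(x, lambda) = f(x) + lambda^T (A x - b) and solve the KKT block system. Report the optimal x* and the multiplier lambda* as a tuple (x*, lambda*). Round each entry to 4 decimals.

Form the Lagrangian:
  L(x, lambda) = (1/2) x^T Q x + c^T x + lambda^T (A x - b)
Stationarity (grad_x L = 0): Q x + c + A^T lambda = 0.
Primal feasibility: A x = b.

This gives the KKT block system:
  [ Q   A^T ] [ x     ]   [-c ]
  [ A    0  ] [ lambda ] = [ b ]

Solving the linear system:
  x*      = (1, 0.875)
  lambda* = (8.5)
  f(x*)   = 5.4375

x* = (1, 0.875), lambda* = (8.5)


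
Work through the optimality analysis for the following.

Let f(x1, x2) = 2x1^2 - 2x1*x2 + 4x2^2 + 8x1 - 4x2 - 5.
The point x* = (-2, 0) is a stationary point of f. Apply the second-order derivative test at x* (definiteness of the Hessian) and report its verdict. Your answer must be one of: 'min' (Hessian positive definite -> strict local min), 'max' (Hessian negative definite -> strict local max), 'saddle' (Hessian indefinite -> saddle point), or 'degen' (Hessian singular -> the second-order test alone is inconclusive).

Compute the Hessian H = grad^2 f:
  H = [[4, -2], [-2, 8]]
Verify stationarity: grad f(x*) = H x* + g = (0, 0).
Eigenvalues of H: 3.1716, 8.8284.
Both eigenvalues > 0, so H is positive definite -> x* is a strict local min.

min


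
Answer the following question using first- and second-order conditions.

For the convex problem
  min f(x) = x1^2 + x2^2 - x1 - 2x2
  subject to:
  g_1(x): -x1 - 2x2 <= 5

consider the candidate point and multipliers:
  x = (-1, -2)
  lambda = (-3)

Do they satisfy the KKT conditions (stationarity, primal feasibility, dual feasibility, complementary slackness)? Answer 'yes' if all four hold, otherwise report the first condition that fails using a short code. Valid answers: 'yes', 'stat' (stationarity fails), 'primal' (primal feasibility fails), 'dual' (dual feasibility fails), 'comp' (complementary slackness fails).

Gradient of f: grad f(x) = Q x + c = (-3, -6)
Constraint values g_i(x) = a_i^T x - b_i:
  g_1((-1, -2)) = 0
Stationarity residual: grad f(x) + sum_i lambda_i a_i = (0, 0)
  -> stationarity OK
Primal feasibility (all g_i <= 0): OK
Dual feasibility (all lambda_i >= 0): FAILS
Complementary slackness (lambda_i * g_i(x) = 0 for all i): OK

Verdict: the first failing condition is dual_feasibility -> dual.

dual


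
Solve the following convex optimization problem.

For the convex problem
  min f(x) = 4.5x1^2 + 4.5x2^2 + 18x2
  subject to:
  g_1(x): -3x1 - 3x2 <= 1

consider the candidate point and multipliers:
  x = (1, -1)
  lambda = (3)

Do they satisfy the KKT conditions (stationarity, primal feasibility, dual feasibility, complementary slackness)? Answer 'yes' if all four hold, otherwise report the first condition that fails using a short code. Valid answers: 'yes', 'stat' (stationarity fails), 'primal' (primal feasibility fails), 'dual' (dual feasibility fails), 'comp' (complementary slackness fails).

Gradient of f: grad f(x) = Q x + c = (9, 9)
Constraint values g_i(x) = a_i^T x - b_i:
  g_1((1, -1)) = -1
Stationarity residual: grad f(x) + sum_i lambda_i a_i = (0, 0)
  -> stationarity OK
Primal feasibility (all g_i <= 0): OK
Dual feasibility (all lambda_i >= 0): OK
Complementary slackness (lambda_i * g_i(x) = 0 for all i): FAILS

Verdict: the first failing condition is complementary_slackness -> comp.

comp


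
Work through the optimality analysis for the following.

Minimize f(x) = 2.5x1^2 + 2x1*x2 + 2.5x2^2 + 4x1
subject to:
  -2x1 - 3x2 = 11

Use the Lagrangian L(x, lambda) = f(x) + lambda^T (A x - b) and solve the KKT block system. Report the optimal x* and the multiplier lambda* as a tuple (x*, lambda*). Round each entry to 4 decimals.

Form the Lagrangian:
  L(x, lambda) = (1/2) x^T Q x + c^T x + lambda^T (A x - b)
Stationarity (grad_x L = 0): Q x + c + A^T lambda = 0.
Primal feasibility: A x = b.

This gives the KKT block system:
  [ Q   A^T ] [ x     ]   [-c ]
  [ A    0  ] [ lambda ] = [ b ]

Solving the linear system:
  x*      = (-1.9512, -2.3659)
  lambda* = (-5.2439)
  f(x*)   = 24.939

x* = (-1.9512, -2.3659), lambda* = (-5.2439)


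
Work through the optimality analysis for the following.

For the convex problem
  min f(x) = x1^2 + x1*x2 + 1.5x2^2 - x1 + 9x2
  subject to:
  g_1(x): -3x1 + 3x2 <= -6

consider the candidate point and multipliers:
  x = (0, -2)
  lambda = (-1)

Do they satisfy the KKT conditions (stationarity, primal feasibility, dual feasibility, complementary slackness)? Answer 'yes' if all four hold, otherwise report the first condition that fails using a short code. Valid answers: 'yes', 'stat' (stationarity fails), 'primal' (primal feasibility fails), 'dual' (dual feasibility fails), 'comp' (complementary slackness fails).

Gradient of f: grad f(x) = Q x + c = (-3, 3)
Constraint values g_i(x) = a_i^T x - b_i:
  g_1((0, -2)) = 0
Stationarity residual: grad f(x) + sum_i lambda_i a_i = (0, 0)
  -> stationarity OK
Primal feasibility (all g_i <= 0): OK
Dual feasibility (all lambda_i >= 0): FAILS
Complementary slackness (lambda_i * g_i(x) = 0 for all i): OK

Verdict: the first failing condition is dual_feasibility -> dual.

dual


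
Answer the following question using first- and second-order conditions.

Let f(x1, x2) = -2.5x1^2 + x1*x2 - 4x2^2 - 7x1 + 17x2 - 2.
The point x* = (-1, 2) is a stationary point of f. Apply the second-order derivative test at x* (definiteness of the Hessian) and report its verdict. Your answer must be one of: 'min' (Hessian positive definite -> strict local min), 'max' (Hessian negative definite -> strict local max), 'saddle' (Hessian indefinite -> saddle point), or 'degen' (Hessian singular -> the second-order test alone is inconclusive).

Compute the Hessian H = grad^2 f:
  H = [[-5, 1], [1, -8]]
Verify stationarity: grad f(x*) = H x* + g = (0, 0).
Eigenvalues of H: -8.3028, -4.6972.
Both eigenvalues < 0, so H is negative definite -> x* is a strict local max.

max


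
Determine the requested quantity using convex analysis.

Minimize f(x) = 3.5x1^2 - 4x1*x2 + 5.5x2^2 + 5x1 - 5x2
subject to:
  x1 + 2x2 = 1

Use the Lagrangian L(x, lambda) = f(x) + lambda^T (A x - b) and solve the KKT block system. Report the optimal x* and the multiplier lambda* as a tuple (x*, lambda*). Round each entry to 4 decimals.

Form the Lagrangian:
  L(x, lambda) = (1/2) x^T Q x + c^T x + lambda^T (A x - b)
Stationarity (grad_x L = 0): Q x + c + A^T lambda = 0.
Primal feasibility: A x = b.

This gives the KKT block system:
  [ Q   A^T ] [ x     ]   [-c ]
  [ A    0  ] [ lambda ] = [ b ]

Solving the linear system:
  x*      = (-0.2, 0.6)
  lambda* = (-1.2)
  f(x*)   = -1.4

x* = (-0.2, 0.6), lambda* = (-1.2)


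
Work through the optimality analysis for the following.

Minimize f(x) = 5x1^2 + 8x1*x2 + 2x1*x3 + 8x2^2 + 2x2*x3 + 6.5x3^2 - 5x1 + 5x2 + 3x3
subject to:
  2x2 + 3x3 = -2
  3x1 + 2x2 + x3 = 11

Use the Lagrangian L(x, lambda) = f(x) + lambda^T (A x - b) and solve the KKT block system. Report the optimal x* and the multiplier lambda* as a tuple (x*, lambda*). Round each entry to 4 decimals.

Form the Lagrangian:
  L(x, lambda) = (1/2) x^T Q x + c^T x + lambda^T (A x - b)
Stationarity (grad_x L = 0): Q x + c + A^T lambda = 0.
Primal feasibility: A x = b.

This gives the KKT block system:
  [ Q   A^T ] [ x     ]   [-c ]
  [ A    0  ] [ lambda ] = [ b ]

Solving the linear system:
  x*      = (4.443, -1.2467, 0.1645)
  lambda* = (-0.5342, -9.9283)
  f(x*)   = 40.0941

x* = (4.443, -1.2467, 0.1645), lambda* = (-0.5342, -9.9283)


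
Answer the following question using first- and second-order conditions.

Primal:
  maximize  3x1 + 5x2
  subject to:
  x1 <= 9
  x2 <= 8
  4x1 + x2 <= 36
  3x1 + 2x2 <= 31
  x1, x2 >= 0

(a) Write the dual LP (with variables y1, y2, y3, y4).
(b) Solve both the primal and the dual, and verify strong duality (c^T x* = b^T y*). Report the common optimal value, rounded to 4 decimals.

The standard primal-dual pair for 'max c^T x s.t. A x <= b, x >= 0' is:
  Dual:  min b^T y  s.t.  A^T y >= c,  y >= 0.

So the dual LP is:
  minimize  9y1 + 8y2 + 36y3 + 31y4
  subject to:
    y1 + 4y3 + 3y4 >= 3
    y2 + y3 + 2y4 >= 5
    y1, y2, y3, y4 >= 0

Solving the primal: x* = (5, 8).
  primal value c^T x* = 55.
Solving the dual: y* = (0, 3, 0, 1).
  dual value b^T y* = 55.
Strong duality: c^T x* = b^T y*. Confirmed.

55


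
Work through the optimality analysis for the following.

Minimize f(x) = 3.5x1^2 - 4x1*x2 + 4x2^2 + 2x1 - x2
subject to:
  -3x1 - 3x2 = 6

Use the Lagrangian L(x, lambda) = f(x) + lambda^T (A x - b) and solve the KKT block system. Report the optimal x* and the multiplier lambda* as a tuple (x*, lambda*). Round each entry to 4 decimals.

Form the Lagrangian:
  L(x, lambda) = (1/2) x^T Q x + c^T x + lambda^T (A x - b)
Stationarity (grad_x L = 0): Q x + c + A^T lambda = 0.
Primal feasibility: A x = b.

This gives the KKT block system:
  [ Q   A^T ] [ x     ]   [-c ]
  [ A    0  ] [ lambda ] = [ b ]

Solving the linear system:
  x*      = (-1.1739, -0.8261)
  lambda* = (-0.971)
  f(x*)   = 2.1522

x* = (-1.1739, -0.8261), lambda* = (-0.971)


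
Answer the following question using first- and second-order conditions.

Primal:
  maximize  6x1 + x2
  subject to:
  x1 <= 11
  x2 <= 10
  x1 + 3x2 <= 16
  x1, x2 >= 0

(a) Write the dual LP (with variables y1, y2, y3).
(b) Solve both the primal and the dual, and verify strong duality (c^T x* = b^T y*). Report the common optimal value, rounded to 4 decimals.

The standard primal-dual pair for 'max c^T x s.t. A x <= b, x >= 0' is:
  Dual:  min b^T y  s.t.  A^T y >= c,  y >= 0.

So the dual LP is:
  minimize  11y1 + 10y2 + 16y3
  subject to:
    y1 + y3 >= 6
    y2 + 3y3 >= 1
    y1, y2, y3 >= 0

Solving the primal: x* = (11, 1.6667).
  primal value c^T x* = 67.6667.
Solving the dual: y* = (5.6667, 0, 0.3333).
  dual value b^T y* = 67.6667.
Strong duality: c^T x* = b^T y*. Confirmed.

67.6667


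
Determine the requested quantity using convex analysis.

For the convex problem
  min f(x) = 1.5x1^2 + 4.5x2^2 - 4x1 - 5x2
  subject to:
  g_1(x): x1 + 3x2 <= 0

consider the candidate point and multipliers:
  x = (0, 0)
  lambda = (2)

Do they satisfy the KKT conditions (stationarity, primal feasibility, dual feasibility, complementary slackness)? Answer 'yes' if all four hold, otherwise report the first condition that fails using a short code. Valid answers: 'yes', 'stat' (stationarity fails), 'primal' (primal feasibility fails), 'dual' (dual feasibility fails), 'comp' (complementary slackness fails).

Gradient of f: grad f(x) = Q x + c = (-4, -5)
Constraint values g_i(x) = a_i^T x - b_i:
  g_1((0, 0)) = 0
Stationarity residual: grad f(x) + sum_i lambda_i a_i = (-2, 1)
  -> stationarity FAILS
Primal feasibility (all g_i <= 0): OK
Dual feasibility (all lambda_i >= 0): OK
Complementary slackness (lambda_i * g_i(x) = 0 for all i): OK

Verdict: the first failing condition is stationarity -> stat.

stat


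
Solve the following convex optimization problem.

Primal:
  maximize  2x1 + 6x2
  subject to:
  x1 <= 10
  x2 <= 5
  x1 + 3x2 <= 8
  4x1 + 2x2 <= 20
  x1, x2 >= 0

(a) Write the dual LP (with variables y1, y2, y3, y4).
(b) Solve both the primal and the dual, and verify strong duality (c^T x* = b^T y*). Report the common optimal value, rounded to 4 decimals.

The standard primal-dual pair for 'max c^T x s.t. A x <= b, x >= 0' is:
  Dual:  min b^T y  s.t.  A^T y >= c,  y >= 0.

So the dual LP is:
  minimize  10y1 + 5y2 + 8y3 + 20y4
  subject to:
    y1 + y3 + 4y4 >= 2
    y2 + 3y3 + 2y4 >= 6
    y1, y2, y3, y4 >= 0

Solving the primal: x* = (4.4, 1.2).
  primal value c^T x* = 16.
Solving the dual: y* = (0, 0, 2, 0).
  dual value b^T y* = 16.
Strong duality: c^T x* = b^T y*. Confirmed.

16


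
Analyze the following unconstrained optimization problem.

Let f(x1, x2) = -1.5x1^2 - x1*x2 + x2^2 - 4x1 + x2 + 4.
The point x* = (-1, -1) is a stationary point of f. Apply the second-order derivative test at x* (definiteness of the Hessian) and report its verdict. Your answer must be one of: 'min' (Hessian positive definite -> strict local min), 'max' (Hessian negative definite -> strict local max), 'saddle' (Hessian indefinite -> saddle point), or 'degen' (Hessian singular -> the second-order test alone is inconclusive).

Compute the Hessian H = grad^2 f:
  H = [[-3, -1], [-1, 2]]
Verify stationarity: grad f(x*) = H x* + g = (0, 0).
Eigenvalues of H: -3.1926, 2.1926.
Eigenvalues have mixed signs, so H is indefinite -> x* is a saddle point.

saddle


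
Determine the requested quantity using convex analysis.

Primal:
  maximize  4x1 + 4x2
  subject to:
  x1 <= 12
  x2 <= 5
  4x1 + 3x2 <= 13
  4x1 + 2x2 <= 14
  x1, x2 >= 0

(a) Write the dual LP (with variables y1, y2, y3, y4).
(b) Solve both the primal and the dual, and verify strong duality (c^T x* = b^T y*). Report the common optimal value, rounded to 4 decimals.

The standard primal-dual pair for 'max c^T x s.t. A x <= b, x >= 0' is:
  Dual:  min b^T y  s.t.  A^T y >= c,  y >= 0.

So the dual LP is:
  minimize  12y1 + 5y2 + 13y3 + 14y4
  subject to:
    y1 + 4y3 + 4y4 >= 4
    y2 + 3y3 + 2y4 >= 4
    y1, y2, y3, y4 >= 0

Solving the primal: x* = (0, 4.3333).
  primal value c^T x* = 17.3333.
Solving the dual: y* = (0, 0, 1.3333, 0).
  dual value b^T y* = 17.3333.
Strong duality: c^T x* = b^T y*. Confirmed.

17.3333


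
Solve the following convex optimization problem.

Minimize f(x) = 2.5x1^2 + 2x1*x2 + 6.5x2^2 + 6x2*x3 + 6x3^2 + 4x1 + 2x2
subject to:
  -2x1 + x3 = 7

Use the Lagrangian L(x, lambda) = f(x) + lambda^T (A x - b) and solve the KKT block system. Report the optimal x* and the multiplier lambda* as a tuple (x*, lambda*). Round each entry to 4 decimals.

Form the Lagrangian:
  L(x, lambda) = (1/2) x^T Q x + c^T x + lambda^T (A x - b)
Stationarity (grad_x L = 0): Q x + c + A^T lambda = 0.
Primal feasibility: A x = b.

This gives the KKT block system:
  [ Q   A^T ] [ x     ]   [-c ]
  [ A    0  ] [ lambda ] = [ b ]

Solving the linear system:
  x*      = (-3.286, 0.1542, 0.428)
  lambda* = (-6.0609)
  f(x*)   = 14.7951

x* = (-3.286, 0.1542, 0.428), lambda* = (-6.0609)


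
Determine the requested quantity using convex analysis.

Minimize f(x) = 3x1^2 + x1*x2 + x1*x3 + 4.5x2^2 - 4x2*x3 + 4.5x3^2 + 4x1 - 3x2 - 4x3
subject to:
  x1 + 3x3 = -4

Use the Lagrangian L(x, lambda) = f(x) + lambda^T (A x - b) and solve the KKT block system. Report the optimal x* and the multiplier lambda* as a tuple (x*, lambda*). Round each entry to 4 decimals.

Form the Lagrangian:
  L(x, lambda) = (1/2) x^T Q x + c^T x + lambda^T (A x - b)
Stationarity (grad_x L = 0): Q x + c + A^T lambda = 0.
Primal feasibility: A x = b.

This gives the KKT block system:
  [ Q   A^T ] [ x     ]   [-c ]
  [ A    0  ] [ lambda ] = [ b ]

Solving the linear system:
  x*      = (-1.2909, 0.0754, -0.903)
  lambda* = (4.5733)
  f(x*)   = 8.2575

x* = (-1.2909, 0.0754, -0.903), lambda* = (4.5733)


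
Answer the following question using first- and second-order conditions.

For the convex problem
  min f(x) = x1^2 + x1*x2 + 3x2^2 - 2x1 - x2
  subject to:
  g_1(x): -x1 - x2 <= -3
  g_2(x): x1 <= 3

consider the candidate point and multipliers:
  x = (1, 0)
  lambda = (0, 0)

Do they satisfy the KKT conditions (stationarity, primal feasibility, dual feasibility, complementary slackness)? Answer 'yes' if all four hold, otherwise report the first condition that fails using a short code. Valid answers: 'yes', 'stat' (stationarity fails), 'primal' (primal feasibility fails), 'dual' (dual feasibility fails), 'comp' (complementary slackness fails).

Gradient of f: grad f(x) = Q x + c = (0, 0)
Constraint values g_i(x) = a_i^T x - b_i:
  g_1((1, 0)) = 2
  g_2((1, 0)) = -2
Stationarity residual: grad f(x) + sum_i lambda_i a_i = (0, 0)
  -> stationarity OK
Primal feasibility (all g_i <= 0): FAILS
Dual feasibility (all lambda_i >= 0): OK
Complementary slackness (lambda_i * g_i(x) = 0 for all i): OK

Verdict: the first failing condition is primal_feasibility -> primal.

primal


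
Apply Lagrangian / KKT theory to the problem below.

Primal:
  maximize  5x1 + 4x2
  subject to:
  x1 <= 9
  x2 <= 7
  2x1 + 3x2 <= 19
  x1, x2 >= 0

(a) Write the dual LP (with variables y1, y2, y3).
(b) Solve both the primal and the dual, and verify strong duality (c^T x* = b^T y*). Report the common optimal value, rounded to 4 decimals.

The standard primal-dual pair for 'max c^T x s.t. A x <= b, x >= 0' is:
  Dual:  min b^T y  s.t.  A^T y >= c,  y >= 0.

So the dual LP is:
  minimize  9y1 + 7y2 + 19y3
  subject to:
    y1 + 2y3 >= 5
    y2 + 3y3 >= 4
    y1, y2, y3 >= 0

Solving the primal: x* = (9, 0.3333).
  primal value c^T x* = 46.3333.
Solving the dual: y* = (2.3333, 0, 1.3333).
  dual value b^T y* = 46.3333.
Strong duality: c^T x* = b^T y*. Confirmed.

46.3333
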